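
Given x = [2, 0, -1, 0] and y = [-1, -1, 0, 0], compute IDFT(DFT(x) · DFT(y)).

(x ⊛ y)[n] = Σ(m=0 to 3) x[m] · y[(n-m) mod 4]

Computing each output sample:
(x ⊛ y)[0] = -2
(x ⊛ y)[1] = -2
(x ⊛ y)[2] = 1
(x ⊛ y)[3] = 1

x ⊛ y = [-2, -2, 1, 1]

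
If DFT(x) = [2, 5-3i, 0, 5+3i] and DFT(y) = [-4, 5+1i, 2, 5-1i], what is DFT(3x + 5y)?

By linearity: DFT(3x + 5y) = 3·DFT(x) + 5·DFT(y)
= 3·[2, 5-3i, 0, 5+3i] + 5·[-4, 5+1i, 2, 5-1i]

Computing element-wise:
Z[0] = 3·(2) + 5·(-4) = -14
Z[1] = 3·(5-3i) + 5·(5+1i) = 40-4i
Z[2] = 3·(0) + 5·(2) = 10
Z[3] = 3·(5+3i) + 5·(5-1i) = 40+4i

DFT(3x + 5y) = 3·X + 5·Y = [-14, 40-4i, 10, 40+4i]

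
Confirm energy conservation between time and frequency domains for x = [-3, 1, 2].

Time domain:
Σ|x[n]|² = |-3|² + |1|² + |2|² = 14.0000

Frequency domain:
(1/3)Σ|X[k]|² = (1/3)(|0|² + |-4.5000+0.8660i|² + |-4.5000-0.8660i|²) = (1/3)·42.0000 = 14.0000

Both sides agree, confirming Parseval's theorem.

Σ|x[n]|² = (1/N)Σ|X[k]|² = 14.0000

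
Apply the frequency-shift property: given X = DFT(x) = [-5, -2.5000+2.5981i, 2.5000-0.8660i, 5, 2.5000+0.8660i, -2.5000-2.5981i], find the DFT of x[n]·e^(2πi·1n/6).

Modulation property: DFT(ω_6^(-1n)·x[n]) = X[(k-1) mod 6], so circularly shift X by 1 positions.

X[k-1] = [-2.5000-2.5981i, -5, -2.5000+2.5981i, 2.5000-0.8660i, 5, 2.5000+0.8660i]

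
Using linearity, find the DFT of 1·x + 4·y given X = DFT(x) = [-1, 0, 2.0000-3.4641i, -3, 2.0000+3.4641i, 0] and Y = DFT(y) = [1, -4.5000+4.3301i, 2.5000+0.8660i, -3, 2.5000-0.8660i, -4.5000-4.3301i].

By linearity: DFT(1x + 4y) = 1·DFT(x) + 4·DFT(y)
= 1·[-1, 0, 2.0000-3.4641i, -3, 2.0000+3.4641i, 0] + 4·[1, -4.5000+4.3301i, 2.5000+0.8660i, -3, 2.5000-0.8660i, -4.5000-4.3301i]

Computing element-wise:
Z[0] = 1·(-1) + 4·(1) = 3
Z[1] = 1·(0) + 4·(-4.5000+4.3301i) = -18.0000+17.3204i
Z[2] = 1·(2.0000-3.4641i) + 4·(2.5000+0.8660i) = 12.0000-0.0001i
Z[3] = 1·(-3) + 4·(-3) = -15
Z[4] = 1·(2.0000+3.4641i) + 4·(2.5000-0.8660i) = 12.0000+0.0001i
Z[5] = 1·(0) + 4·(-4.5000-4.3301i) = -18.0000-17.3204i

DFT(1x + 4y) = 1·X + 4·Y = [3, -18.0000+17.3204i, 12.0000-0.0001i, -15, 12.0000+0.0001i, -18.0000-17.3204i]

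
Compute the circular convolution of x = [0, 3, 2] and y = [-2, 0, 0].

(x ⊛ y)[n] = Σ(m=0 to 2) x[m] · y[(n-m) mod 3]

Computing each output sample:
(x ⊛ y)[0] = 0
(x ⊛ y)[1] = -6
(x ⊛ y)[2] = -4

x ⊛ y = [0, -6, -4]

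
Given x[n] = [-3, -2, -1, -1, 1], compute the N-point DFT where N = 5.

X[k] = Σ(n=0 to 4) x[n] · ω_5^(nk)
where ω_5 = e^(-2πi/5)

Computing each X[k]:
X[0] = -6
X[1] = -1.6910+2.8532i
X[2] = -2.8090+1.7634i
X[3] = -2.8090-1.7634i
X[4] = -1.6910-2.8532i

X = [-6, -1.6910+2.8532i, -2.8090+1.7634i, -2.8090-1.7634i, -1.6910-2.8532i]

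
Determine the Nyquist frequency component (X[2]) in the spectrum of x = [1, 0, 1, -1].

X[2] = Σ(n=0 to 3) x[n] · ω_4^(2n) where ω_4 = e^(-2πi/4)
= (1)·ω_4^0 + (0)·ω_4^2 + (1)·ω_4^4 + (-1)·ω_4^6

X[2] = 3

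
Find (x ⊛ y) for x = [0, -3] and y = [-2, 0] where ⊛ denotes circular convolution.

(x ⊛ y)[n] = Σ(m=0 to 1) x[m] · y[(n-m) mod 2]

Computing each output sample:
(x ⊛ y)[0] = 0
(x ⊛ y)[1] = 6

x ⊛ y = [0, 6]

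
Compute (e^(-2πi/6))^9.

Since ω_6^6 = 1, powers reduce modulo 6.
9 mod 6 = 3
So ω_6^9 = ω_6^3 = e^(-2πi·3/6)

ω_6^9 = ω_6^3 = -1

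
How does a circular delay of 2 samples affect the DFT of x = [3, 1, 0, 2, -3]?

Time shift by 2: X_shifted[k] = ω_5^(2k) · X[k]
Shifted x = [2, -3, 3, 1, 0]

DFT(x[n-2]) = [3, -2.1631+1.6776i, 5.6631+3.6655i, 5.6631-3.6655i, -2.1631-1.6776i]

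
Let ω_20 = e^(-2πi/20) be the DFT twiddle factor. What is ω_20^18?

ω_20^18 = e^(-2πi·18/20)
= cos(-2π·18/20) + i·sin(-2π·18/20)
= cos(-36π/20) + i·sin(-36π/20)

ω_20^18 = cos(-36π/20) + i·sin(-36π/20) = 0.8090+0.5878i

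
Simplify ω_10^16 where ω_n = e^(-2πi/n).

Since ω_10^10 = 1, powers reduce modulo 10.
16 mod 10 = 6
So ω_10^16 = ω_10^6 = e^(-2πi·6/10)

ω_10^16 = ω_10^6 = -0.8090+0.5878i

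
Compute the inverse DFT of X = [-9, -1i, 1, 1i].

x[n] = (1/4) Σ(k=0 to 3) X[k] · e^(2πikn/4)

Computing each x[n]:
x[0] = -2
x[1] = -2
x[2] = -2
x[3] = -3

x = [-2, -2, -2, -3]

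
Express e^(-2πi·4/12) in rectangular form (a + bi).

ω_12^4 = e^(-2πi·4/12)
= cos(-2π·4/12) + i·sin(-2π·4/12)
= cos(-8π/12) + i·sin(-8π/12)

ω_12^4 = cos(-8π/12) + i·sin(-8π/12) = -0.5000-0.8660i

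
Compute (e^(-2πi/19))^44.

Since ω_19^19 = 1, powers reduce modulo 19.
44 mod 19 = 6
So ω_19^44 = ω_19^6 = e^(-2πi·6/19)

ω_19^44 = ω_19^6 = -0.4017-0.9158i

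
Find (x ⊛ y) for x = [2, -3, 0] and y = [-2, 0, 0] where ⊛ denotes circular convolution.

(x ⊛ y)[n] = Σ(m=0 to 2) x[m] · y[(n-m) mod 3]

Computing each output sample:
(x ⊛ y)[0] = -4
(x ⊛ y)[1] = 6
(x ⊛ y)[2] = 0

x ⊛ y = [-4, 6, 0]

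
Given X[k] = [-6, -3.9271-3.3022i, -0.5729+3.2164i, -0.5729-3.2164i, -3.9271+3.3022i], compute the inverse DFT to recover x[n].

x[n] = (1/5) Σ(k=0 to 4) X[k] · e^(2πikn/5)

Computing each x[n]:
x[0] = -3
x[1] = -1
x[2] = 2
x[3] = -2
x[4] = -2

x = [-3, -1, 2, -2, -2]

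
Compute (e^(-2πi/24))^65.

Since ω_24^24 = 1, powers reduce modulo 24.
65 mod 24 = 17
So ω_24^65 = ω_24^17 = e^(-2πi·17/24)

ω_24^65 = ω_24^17 = -0.2588+0.9659i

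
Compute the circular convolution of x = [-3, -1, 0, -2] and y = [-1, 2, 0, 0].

(x ⊛ y)[n] = Σ(m=0 to 3) x[m] · y[(n-m) mod 4]

Computing each output sample:
(x ⊛ y)[0] = -1
(x ⊛ y)[1] = -5
(x ⊛ y)[2] = -2
(x ⊛ y)[3] = 2

x ⊛ y = [-1, -5, -2, 2]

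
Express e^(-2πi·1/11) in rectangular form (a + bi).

ω_11^1 = e^(-2πi·1/11)
= cos(-2π·1/11) + i·sin(-2π·1/11)
= cos(-2π/11) + i·sin(-2π/11)

ω_11^1 = cos(-2π/11) + i·sin(-2π/11) = 0.8413-0.5406i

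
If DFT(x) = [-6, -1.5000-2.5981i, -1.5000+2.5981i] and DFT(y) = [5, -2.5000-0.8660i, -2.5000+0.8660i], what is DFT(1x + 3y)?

By linearity: DFT(1x + 3y) = 1·DFT(x) + 3·DFT(y)
= 1·[-6, -1.5000-2.5981i, -1.5000+2.5981i] + 3·[5, -2.5000-0.8660i, -2.5000+0.8660i]

Computing element-wise:
Z[0] = 1·(-6) + 3·(5) = 9
Z[1] = 1·(-1.5000-2.5981i) + 3·(-2.5000-0.8660i) = -9.0000-5.1961i
Z[2] = 1·(-1.5000+2.5981i) + 3·(-2.5000+0.8660i) = -9.0000+5.1961i

DFT(1x + 3y) = 1·X + 3·Y = [9, -9.0000-5.1961i, -9.0000+5.1961i]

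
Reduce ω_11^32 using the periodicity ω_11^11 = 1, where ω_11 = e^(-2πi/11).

Since ω_11^11 = 1, powers reduce modulo 11.
32 mod 11 = 10
So ω_11^32 = ω_11^10 = e^(-2πi·10/11)

ω_11^32 = ω_11^10 = 0.8413+0.5406i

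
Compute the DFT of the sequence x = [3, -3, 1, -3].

X[k] = Σ(n=0 to 3) x[n] · ω_4^(nk)
where ω_4 = e^(-2πi/4)

Computing each X[k]:
X[0] = -2
X[1] = 2
X[2] = 10
X[3] = 2

X = [-2, 2, 10, 2]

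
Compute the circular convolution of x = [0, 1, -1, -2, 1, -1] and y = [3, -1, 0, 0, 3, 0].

(x ⊛ y)[n] = Σ(m=0 to 5) x[m] · y[(n-m) mod 6]

Computing each output sample:
(x ⊛ y)[0] = -2
(x ⊛ y)[1] = -3
(x ⊛ y)[2] = -1
(x ⊛ y)[3] = -8
(x ⊛ y)[4] = 5
(x ⊛ y)[5] = -1

x ⊛ y = [-2, -3, -1, -8, 5, -1]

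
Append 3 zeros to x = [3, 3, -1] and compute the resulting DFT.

Original 3-point DFT: [5, 2.0000-3.4641i, 2.0000+3.4641i]
Zero-padded 6-point DFT provides frequency interpolation.

DFT_6([x, 0, ...]) = [5, 5.0000-1.7321i, 2.0000-3.4641i, -1, 2.0000+3.4641i, 5.0000+1.7321i]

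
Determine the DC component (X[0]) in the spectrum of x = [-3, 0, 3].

X[0] = Σ(n=0 to 2) x[n] · ω_3^0 = Σ x[n]
= (-3) + (0) + (3)

X[0] = 0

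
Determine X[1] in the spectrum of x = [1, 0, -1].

X[1] = Σ(n=0 to 2) x[n] · ω_3^(1n) where ω_3 = e^(-2πi/3)
= (1)·ω_3^0 + (0)·ω_3^1 + (-1)·ω_3^2

X[1] = 1.5000-0.8660i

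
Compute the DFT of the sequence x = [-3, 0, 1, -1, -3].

X[k] = Σ(n=0 to 4) x[n] · ω_5^(nk)
where ω_5 = e^(-2πi/5)

Computing each X[k]:
X[0] = -6
X[1] = -3.9271-4.0287i
X[2] = -0.5729+0.1388i
X[3] = -0.5729-0.1388i
X[4] = -3.9271+4.0287i

X = [-6, -3.9271-4.0287i, -0.5729+0.1388i, -0.5729-0.1388i, -3.9271+4.0287i]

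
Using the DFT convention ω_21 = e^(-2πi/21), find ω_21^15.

ω_21^15 = e^(-2πi·15/21)
= cos(-2π·15/21) + i·sin(-2π·15/21)
= cos(-30π/21) + i·sin(-30π/21)

ω_21^15 = cos(-30π/21) + i·sin(-30π/21) = -0.2225+0.9749i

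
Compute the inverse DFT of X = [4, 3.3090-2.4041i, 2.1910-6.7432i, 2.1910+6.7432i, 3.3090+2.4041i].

x[n] = (1/5) Σ(k=0 to 4) X[k] · e^(2πikn/5)

Computing each x[n]:
x[0] = 3
x[1] = 3
x[2] = -2
x[3] = 2
x[4] = -2

x = [3, 3, -2, 2, -2]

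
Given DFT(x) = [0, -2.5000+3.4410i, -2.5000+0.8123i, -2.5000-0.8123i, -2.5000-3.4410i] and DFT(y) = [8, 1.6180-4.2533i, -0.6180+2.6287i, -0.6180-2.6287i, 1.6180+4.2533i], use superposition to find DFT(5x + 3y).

By linearity: DFT(5x + 3y) = 5·DFT(x) + 3·DFT(y)
= 5·[0, -2.5000+3.4410i, -2.5000+0.8123i, -2.5000-0.8123i, -2.5000-3.4410i] + 3·[8, 1.6180-4.2533i, -0.6180+2.6287i, -0.6180-2.6287i, 1.6180+4.2533i]

Computing element-wise:
Z[0] = 5·(0) + 3·(8) = 24
Z[1] = 5·(-2.5000+3.4410i) + 3·(1.6180-4.2533i) = -7.6460+4.4451i
Z[2] = 5·(-2.5000+0.8123i) + 3·(-0.6180+2.6287i) = -14.3540+11.9476i
Z[3] = 5·(-2.5000-0.8123i) + 3·(-0.6180-2.6287i) = -14.3540-11.9476i
Z[4] = 5·(-2.5000-3.4410i) + 3·(1.6180+4.2533i) = -7.6460-4.4451i

DFT(5x + 3y) = 5·X + 3·Y = [24, -7.6460+4.4451i, -14.3540+11.9476i, -14.3540-11.9476i, -7.6460-4.4451i]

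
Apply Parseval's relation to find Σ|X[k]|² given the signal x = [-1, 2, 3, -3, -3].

Parseval: Σ|x[n]|² = (1/N)Σ|X[k]|², so Σ|X[k]|² = N·Σ|x[n]|² = 5·32.0000

Σ|X[k]|² = N·Σ|x[n]|² = 5·32.0000 = 160.0000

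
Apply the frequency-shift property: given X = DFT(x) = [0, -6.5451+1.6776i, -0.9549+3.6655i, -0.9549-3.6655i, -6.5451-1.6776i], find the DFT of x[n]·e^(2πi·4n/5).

Modulation property: DFT(ω_5^(-4n)·x[n]) = X[(k-4) mod 5], so circularly shift X by 4 positions.

X[k-4] = [-6.5451+1.6776i, -0.9549+3.6655i, -0.9549-3.6655i, -6.5451-1.6776i, 0]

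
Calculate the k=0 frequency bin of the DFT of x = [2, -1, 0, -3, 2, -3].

X[0] = Σ(n=0 to 5) x[n] · ω_6^0 = Σ x[n]
= (2) + (-1) + (0) + (-3) + (2) + (-3)

X[0] = -3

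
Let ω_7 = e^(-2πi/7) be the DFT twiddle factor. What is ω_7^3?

ω_7^3 = e^(-2πi·3/7)
= cos(-2π·3/7) + i·sin(-2π·3/7)
= cos(-6π/7) + i·sin(-6π/7)

ω_7^3 = cos(-6π/7) + i·sin(-6π/7) = -0.9010-0.4339i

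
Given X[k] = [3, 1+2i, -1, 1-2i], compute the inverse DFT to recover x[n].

x[n] = (1/4) Σ(k=0 to 3) X[k] · e^(2πikn/4)

Computing each x[n]:
x[0] = 1
x[1] = 0
x[2] = 0
x[3] = 2

x = [1, 0, 0, 2]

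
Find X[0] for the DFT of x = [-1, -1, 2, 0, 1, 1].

X[0] = Σ(n=0 to 5) x[n] · ω_6^0 = Σ x[n]
= (-1) + (-1) + (2) + (0) + (1) + (1)

X[0] = 2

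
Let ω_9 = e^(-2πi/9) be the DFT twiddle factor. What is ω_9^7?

ω_9^7 = e^(-2πi·7/9)
= cos(-2π·7/9) + i·sin(-2π·7/9)
= cos(-14π/9) + i·sin(-14π/9)

ω_9^7 = cos(-14π/9) + i·sin(-14π/9) = 0.1736+0.9848i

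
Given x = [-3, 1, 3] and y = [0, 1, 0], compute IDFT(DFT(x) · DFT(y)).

(x ⊛ y)[n] = Σ(m=0 to 2) x[m] · y[(n-m) mod 3]

Computing each output sample:
(x ⊛ y)[0] = 3
(x ⊛ y)[1] = -3
(x ⊛ y)[2] = 1

x ⊛ y = [3, -3, 1]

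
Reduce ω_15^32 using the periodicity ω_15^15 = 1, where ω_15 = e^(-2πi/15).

Since ω_15^15 = 1, powers reduce modulo 15.
32 mod 15 = 2
So ω_15^32 = ω_15^2 = e^(-2πi·2/15)

ω_15^32 = ω_15^2 = 0.6691-0.7431i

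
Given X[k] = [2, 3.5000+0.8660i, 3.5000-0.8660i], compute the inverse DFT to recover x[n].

x[n] = (1/3) Σ(k=0 to 2) X[k] · e^(2πikn/3)

Computing each x[n]:
x[0] = 3
x[1] = -1
x[2] = 0

x = [3, -1, 0]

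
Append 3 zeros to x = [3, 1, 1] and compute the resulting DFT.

Original 3-point DFT: [5, 2, 2]
Zero-padded 6-point DFT provides frequency interpolation.

DFT_6([x, 0, ...]) = [5, 3.0000-1.7321i, 2, 3, 2, 3.0000+1.7321i]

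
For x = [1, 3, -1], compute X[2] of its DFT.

X[2] = Σ(n=0 to 2) x[n] · ω_3^(2n) where ω_3 = e^(-2πi/3)
= (1)·ω_3^0 + (3)·ω_3^2 + (-1)·ω_3^4

X[2] = 3.4641i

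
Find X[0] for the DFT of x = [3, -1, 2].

X[0] = Σ(n=0 to 2) x[n] · ω_3^0 = Σ x[n]
= (3) + (-1) + (2)

X[0] = 4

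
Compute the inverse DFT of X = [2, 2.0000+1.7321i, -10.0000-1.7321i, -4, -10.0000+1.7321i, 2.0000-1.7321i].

x[n] = (1/6) Σ(k=0 to 5) X[k] · e^(2πikn/6)

Computing each x[n]:
x[0] = -3
x[1] = 3
x[2] = 0
x[3] = -3
x[4] = 2
x[5] = 3

x = [-3, 3, 0, -3, 2, 3]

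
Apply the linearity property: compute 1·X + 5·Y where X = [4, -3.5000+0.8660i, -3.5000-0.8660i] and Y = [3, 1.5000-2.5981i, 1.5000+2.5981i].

By linearity: DFT(1x + 5y) = 1·DFT(x) + 5·DFT(y)
= 1·[4, -3.5000+0.8660i, -3.5000-0.8660i] + 5·[3, 1.5000-2.5981i, 1.5000+2.5981i]

Computing element-wise:
Z[0] = 1·(4) + 5·(3) = 19
Z[1] = 1·(-3.5000+0.8660i) + 5·(1.5000-2.5981i) = 4.0000-12.1245i
Z[2] = 1·(-3.5000-0.8660i) + 5·(1.5000+2.5981i) = 4.0000+12.1245i

DFT(1x + 5y) = 1·X + 5·Y = [19, 4.0000-12.1245i, 4.0000+12.1245i]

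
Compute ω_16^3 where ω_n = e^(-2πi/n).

ω_16^3 = e^(-2πi·3/16)
= cos(-2π·3/16) + i·sin(-2π·3/16)
= cos(-6π/16) + i·sin(-6π/16)

ω_16^3 = cos(-6π/16) + i·sin(-6π/16) = 0.3827-0.9239i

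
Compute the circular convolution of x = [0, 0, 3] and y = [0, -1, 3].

(x ⊛ y)[n] = Σ(m=0 to 2) x[m] · y[(n-m) mod 3]

Computing each output sample:
(x ⊛ y)[0] = -3
(x ⊛ y)[1] = 9
(x ⊛ y)[2] = 0

x ⊛ y = [-3, 9, 0]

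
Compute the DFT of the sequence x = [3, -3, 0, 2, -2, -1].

X[k] = Σ(n=0 to 5) x[n] · ω_6^(nk)
where ω_6 = e^(-2πi/6)

Computing each X[k]:
X[0] = -1
X[1] = 0
X[2] = 8.0000+3.4641i
X[3] = 3
X[4] = 8.0000-3.4641i
X[5] = 0

X = [-1, 0, 8.0000+3.4641i, 3, 8.0000-3.4641i, 0]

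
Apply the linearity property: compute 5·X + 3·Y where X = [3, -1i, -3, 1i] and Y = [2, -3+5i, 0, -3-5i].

By linearity: DFT(5x + 3y) = 5·DFT(x) + 3·DFT(y)
= 5·[3, -1i, -3, 1i] + 3·[2, -3+5i, 0, -3-5i]

Computing element-wise:
Z[0] = 5·(3) + 3·(2) = 21
Z[1] = 5·(-1i) + 3·(-3+5i) = -9+10i
Z[2] = 5·(-3) + 3·(0) = -15
Z[3] = 5·(1i) + 3·(-3-5i) = -9-10i

DFT(5x + 3y) = 5·X + 3·Y = [21, -9+10i, -15, -9-10i]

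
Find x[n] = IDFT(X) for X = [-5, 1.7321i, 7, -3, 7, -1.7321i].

x[n] = (1/6) Σ(k=0 to 5) X[k] · e^(2πikn/6)

Computing each x[n]:
x[0] = 1
x[1] = -2
x[2] = -3
x[3] = 2
x[4] = -2
x[5] = -1

x = [1, -2, -3, 2, -2, -1]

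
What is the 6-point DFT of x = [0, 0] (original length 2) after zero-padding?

Original 2-point DFT: [0, 0]
Zero-padded 6-point DFT provides frequency interpolation.

DFT_6([x, 0, ...]) = [0, 0, 0, 0, 0, 0]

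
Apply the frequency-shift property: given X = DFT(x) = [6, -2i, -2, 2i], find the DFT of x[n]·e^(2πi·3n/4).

Modulation property: DFT(ω_4^(-3n)·x[n]) = X[(k-3) mod 4], so circularly shift X by 3 positions.

X[k-3] = [-2i, -2, 2i, 6]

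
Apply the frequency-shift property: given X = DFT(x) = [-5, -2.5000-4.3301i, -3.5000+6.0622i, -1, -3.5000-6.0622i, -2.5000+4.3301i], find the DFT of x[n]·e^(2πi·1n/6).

Modulation property: DFT(ω_6^(-1n)·x[n]) = X[(k-1) mod 6], so circularly shift X by 1 positions.

X[k-1] = [-2.5000+4.3301i, -5, -2.5000-4.3301i, -3.5000+6.0622i, -1, -3.5000-6.0622i]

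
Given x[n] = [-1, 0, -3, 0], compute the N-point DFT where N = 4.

X[k] = Σ(n=0 to 3) x[n] · ω_4^(nk)
where ω_4 = e^(-2πi/4)

Computing each X[k]:
X[0] = -4
X[1] = 2
X[2] = -4
X[3] = 2

X = [-4, 2, -4, 2]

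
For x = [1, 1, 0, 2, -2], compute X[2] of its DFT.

X[2] = Σ(n=0 to 4) x[n] · ω_5^(2n) where ω_5 = e^(-2πi/5)
= (1)·ω_5^0 + (1)·ω_5^2 + (0)·ω_5^4 + (2)·ω_5^6 + (-2)·ω_5^8

X[2] = 2.4271-3.6655i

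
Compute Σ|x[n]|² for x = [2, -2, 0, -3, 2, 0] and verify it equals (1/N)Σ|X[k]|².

Time domain:
Σ|x[n]|² = |2|² + |-2|² + |0|² + |-3|² + |2|² + |0|² = 21.0000

Frequency domain:
(1/6)Σ|X[k]|² = (1/6)(|-1|² + |3.0000+3.4641i|² + |-1|² + |9|² + |-1|² + |3.0000-3.4641i|²) = (1/6)·126.0000 = 21.0000

Both sides agree, confirming Parseval's theorem.

Σ|x[n]|² = (1/N)Σ|X[k]|² = 21.0000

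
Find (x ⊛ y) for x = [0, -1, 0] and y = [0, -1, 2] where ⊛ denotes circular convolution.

(x ⊛ y)[n] = Σ(m=0 to 2) x[m] · y[(n-m) mod 3]

Computing each output sample:
(x ⊛ y)[0] = -2
(x ⊛ y)[1] = 0
(x ⊛ y)[2] = 1

x ⊛ y = [-2, 0, 1]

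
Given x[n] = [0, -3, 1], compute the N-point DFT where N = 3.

X[k] = Σ(n=0 to 2) x[n] · ω_3^(nk)
where ω_3 = e^(-2πi/3)

Computing each X[k]:
X[0] = -2
X[1] = 1.0000+3.4641i
X[2] = 1.0000-3.4641i

X = [-2, 1.0000+3.4641i, 1.0000-3.4641i]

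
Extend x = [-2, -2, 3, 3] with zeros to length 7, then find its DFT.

Original 4-point DFT: [2, -5+5i, 0, -5-5i]
Zero-padded 7-point DFT provides frequency interpolation.

DFT_7([x, 0, ...]) = [2, -6.6174-2.6628i, -2.3874+5.5970i, 1.0048+0.2885i, 1.0048-0.2885i, -2.3874-5.5970i, -6.6174+2.6628i]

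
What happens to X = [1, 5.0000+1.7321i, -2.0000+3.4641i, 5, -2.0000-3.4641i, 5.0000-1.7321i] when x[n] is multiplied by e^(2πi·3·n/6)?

Modulation property: DFT(ω_6^(-3n)·x[n]) = X[(k-3) mod 6], so circularly shift X by 3 positions.

X[k-3] = [5, -2.0000-3.4641i, 5.0000-1.7321i, 1, 5.0000+1.7321i, -2.0000+3.4641i]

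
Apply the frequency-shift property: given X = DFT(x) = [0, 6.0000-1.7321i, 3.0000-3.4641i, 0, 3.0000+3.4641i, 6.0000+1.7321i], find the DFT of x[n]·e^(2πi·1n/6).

Modulation property: DFT(ω_6^(-1n)·x[n]) = X[(k-1) mod 6], so circularly shift X by 1 positions.

X[k-1] = [6.0000+1.7321i, 0, 6.0000-1.7321i, 3.0000-3.4641i, 0, 3.0000+3.4641i]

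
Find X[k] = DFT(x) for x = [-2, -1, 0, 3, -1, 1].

X[k] = Σ(n=0 to 5) x[n] · ω_6^(nk)
where ω_6 = e^(-2πi/6)

Computing each X[k]:
X[0] = 0
X[1] = -4.5000+0.8660i
X[2] = 1.5000+2.5981i
X[3] = -6
X[4] = 1.5000-2.5981i
X[5] = -4.5000-0.8660i

X = [0, -4.5000+0.8660i, 1.5000+2.5981i, -6, 1.5000-2.5981i, -4.5000-0.8660i]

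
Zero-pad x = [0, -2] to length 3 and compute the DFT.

Original 2-point DFT: [-2, 2]
Zero-padded 3-point DFT provides frequency interpolation.

DFT_3([x, 0, ...]) = [-2, 1.0000+1.7321i, 1.0000-1.7321i]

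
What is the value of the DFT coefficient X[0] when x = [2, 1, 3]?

X[0] = Σ(n=0 to 2) x[n] · ω_3^0 = Σ x[n]
= (2) + (1) + (3)

X[0] = 6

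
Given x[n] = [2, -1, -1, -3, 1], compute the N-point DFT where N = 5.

X[k] = Σ(n=0 to 4) x[n] · ω_5^(nk)
where ω_5 = e^(-2πi/5)

Computing each X[k]:
X[0] = -2
X[1] = 5.2361+0.7265i
X[2] = 0.7639+3.0777i
X[3] = 0.7639-3.0777i
X[4] = 5.2361-0.7265i

X = [-2, 5.2361+0.7265i, 0.7639+3.0777i, 0.7639-3.0777i, 5.2361-0.7265i]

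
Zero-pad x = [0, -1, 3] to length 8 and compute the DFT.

Original 3-point DFT: [2, -1.0000+3.4641i, -1.0000-3.4641i]
Zero-padded 8-point DFT provides frequency interpolation.

DFT_8([x, 0, ...]) = [2, -0.7071-2.2929i, -3+1i, 0.7071+3.7071i, 4, 0.7071-3.7071i, -3-1i, -0.7071+2.2929i]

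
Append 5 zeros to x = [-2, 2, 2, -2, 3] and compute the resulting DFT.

Original 5-point DFT: [3, -0.4549-1.4001i, -6.0451+4.3920i, -6.0451-4.3920i, -0.4549+1.4001i]
Zero-padded 10-point DFT provides frequency interpolation.

DFT_10([x, 0, ...]) = [3, -1.5729-2.9389i, -0.4549-1.4001i, -4.9271-4.7553i, -6.0451+4.3920i, 3, -6.0451-4.3920i, -4.9271+4.7553i, -0.4549+1.4001i, -1.5729+2.9389i]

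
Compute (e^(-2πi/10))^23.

Since ω_10^10 = 1, powers reduce modulo 10.
23 mod 10 = 3
So ω_10^23 = ω_10^3 = e^(-2πi·3/10)

ω_10^23 = ω_10^3 = -0.3090-0.9511i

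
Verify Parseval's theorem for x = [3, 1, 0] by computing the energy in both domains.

Time domain:
Σ|x[n]|² = |3|² + |1|² + |0|² = 10.0000

Frequency domain:
(1/3)Σ|X[k]|² = (1/3)(|4|² + |2.5000-0.8660i|² + |2.5000+0.8660i|²) = (1/3)·30.0000 = 10.0000

Both sides agree, confirming Parseval's theorem.

Σ|x[n]|² = (1/N)Σ|X[k]|² = 10.0000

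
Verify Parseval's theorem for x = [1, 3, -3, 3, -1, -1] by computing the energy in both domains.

Time domain:
Σ|x[n]|² = |1|² + |3|² + |-3|² + |3|² + |-1|² + |-1|² = 30.0000

Frequency domain:
(1/6)Σ|X[k]|² = (1/6)(|2|² + |1.0000-1.7321i|² + |5.0000-5.1962i|² + |-8|² + |5.0000+5.1962i|² + |1.0000+1.7321i|²) = (1/6)·180.0000 = 30.0000

Both sides agree, confirming Parseval's theorem.

Σ|x[n]|² = (1/N)Σ|X[k]|² = 30.0000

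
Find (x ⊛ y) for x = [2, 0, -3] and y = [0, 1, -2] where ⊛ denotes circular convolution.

(x ⊛ y)[n] = Σ(m=0 to 2) x[m] · y[(n-m) mod 3]

Computing each output sample:
(x ⊛ y)[0] = -3
(x ⊛ y)[1] = 8
(x ⊛ y)[2] = -4

x ⊛ y = [-3, 8, -4]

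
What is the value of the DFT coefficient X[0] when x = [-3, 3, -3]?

X[0] = Σ(n=0 to 2) x[n] · ω_3^0 = Σ x[n]
= (-3) + (3) + (-3)

X[0] = -3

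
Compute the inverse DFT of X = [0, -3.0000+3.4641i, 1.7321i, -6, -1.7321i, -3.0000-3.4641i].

x[n] = (1/6) Σ(k=0 to 5) X[k] · e^(2πikn/6)

Computing each x[n]:
x[0] = -2
x[1] = -1
x[2] = -1
x[3] = 2
x[4] = 0
x[5] = 2

x = [-2, -1, -1, 2, 0, 2]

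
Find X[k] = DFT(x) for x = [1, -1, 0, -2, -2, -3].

X[k] = Σ(n=0 to 5) x[n] · ω_6^(nk)
where ω_6 = e^(-2πi/6)

Computing each X[k]:
X[0] = -7
X[1] = 2.0000-3.4641i
X[2] = 2
X[3] = 5
X[4] = 2
X[5] = 2.0000+3.4641i

X = [-7, 2.0000-3.4641i, 2, 5, 2, 2.0000+3.4641i]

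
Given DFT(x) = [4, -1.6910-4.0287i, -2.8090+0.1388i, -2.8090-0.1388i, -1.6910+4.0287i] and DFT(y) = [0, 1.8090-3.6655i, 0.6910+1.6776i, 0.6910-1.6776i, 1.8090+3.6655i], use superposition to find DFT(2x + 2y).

By linearity: DFT(2x + 2y) = 2·DFT(x) + 2·DFT(y)
= 2·[4, -1.6910-4.0287i, -2.8090+0.1388i, -2.8090-0.1388i, -1.6910+4.0287i] + 2·[0, 1.8090-3.6655i, 0.6910+1.6776i, 0.6910-1.6776i, 1.8090+3.6655i]

Computing element-wise:
Z[0] = 2·(4) + 2·(0) = 8
Z[1] = 2·(-1.6910-4.0287i) + 2·(1.8090-3.6655i) = 0.2360-15.3884i
Z[2] = 2·(-2.8090+0.1388i) + 2·(0.6910+1.6776i) = -4.2360+3.6328i
Z[3] = 2·(-2.8090-0.1388i) + 2·(0.6910-1.6776i) = -4.2360-3.6328i
Z[4] = 2·(-1.6910+4.0287i) + 2·(1.8090+3.6655i) = 0.2360+15.3884i

DFT(2x + 2y) = 2·X + 2·Y = [8, 0.2360-15.3884i, -4.2360+3.6328i, -4.2360-3.6328i, 0.2360+15.3884i]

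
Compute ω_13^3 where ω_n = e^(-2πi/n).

ω_13^3 = e^(-2πi·3/13)
= cos(-2π·3/13) + i·sin(-2π·3/13)
= cos(-6π/13) + i·sin(-6π/13)

ω_13^3 = cos(-6π/13) + i·sin(-6π/13) = 0.1205-0.9927i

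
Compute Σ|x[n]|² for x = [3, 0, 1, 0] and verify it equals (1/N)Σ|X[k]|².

Time domain:
Σ|x[n]|² = |3|² + |0|² + |1|² + |0|² = 10.0000

Frequency domain:
(1/4)Σ|X[k]|² = (1/4)(|4|² + |2|² + |4|² + |2|²) = (1/4)·40.0000 = 10.0000

Both sides agree, confirming Parseval's theorem.

Σ|x[n]|² = (1/N)Σ|X[k]|² = 10.0000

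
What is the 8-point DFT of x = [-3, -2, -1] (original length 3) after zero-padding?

Original 3-point DFT: [-6, -1.5000+0.8660i, -1.5000-0.8660i]
Zero-padded 8-point DFT provides frequency interpolation.

DFT_8([x, 0, ...]) = [-6, -4.4142+2.4142i, -2+2i, -1.5858+0.4142i, -2, -1.5858-0.4142i, -2-2i, -4.4142-2.4142i]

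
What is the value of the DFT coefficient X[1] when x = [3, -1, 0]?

X[1] = Σ(n=0 to 2) x[n] · ω_3^(1n) where ω_3 = e^(-2πi/3)
= (3)·ω_3^0 + (-1)·ω_3^1 + (0)·ω_3^2

X[1] = 3.5000+0.8660i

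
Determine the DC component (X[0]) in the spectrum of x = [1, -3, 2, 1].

X[0] = Σ(n=0 to 3) x[n] · ω_4^0 = Σ x[n]
= (1) + (-3) + (2) + (1)

X[0] = 1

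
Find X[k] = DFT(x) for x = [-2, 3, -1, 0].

X[k] = Σ(n=0 to 3) x[n] · ω_4^(nk)
where ω_4 = e^(-2πi/4)

Computing each X[k]:
X[0] = 0
X[1] = -1-3i
X[2] = -6
X[3] = -1+3i

X = [0, -1-3i, -6, -1+3i]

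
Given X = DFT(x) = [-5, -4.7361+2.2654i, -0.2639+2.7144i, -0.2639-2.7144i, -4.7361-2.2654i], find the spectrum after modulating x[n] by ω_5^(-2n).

Modulation property: DFT(ω_5^(-2n)·x[n]) = X[(k-2) mod 5], so circularly shift X by 2 positions.

X[k-2] = [-0.2639-2.7144i, -4.7361-2.2654i, -5, -4.7361+2.2654i, -0.2639+2.7144i]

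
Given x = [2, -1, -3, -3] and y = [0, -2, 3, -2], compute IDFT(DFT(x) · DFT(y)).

(x ⊛ y)[n] = Σ(m=0 to 3) x[m] · y[(n-m) mod 4]

Computing each output sample:
(x ⊛ y)[0] = -1
(x ⊛ y)[1] = -7
(x ⊛ y)[2] = 14
(x ⊛ y)[3] = -1

x ⊛ y = [-1, -7, 14, -1]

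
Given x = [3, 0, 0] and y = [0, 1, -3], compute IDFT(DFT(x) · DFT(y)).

(x ⊛ y)[n] = Σ(m=0 to 2) x[m] · y[(n-m) mod 3]

Computing each output sample:
(x ⊛ y)[0] = 0
(x ⊛ y)[1] = 3
(x ⊛ y)[2] = -9

x ⊛ y = [0, 3, -9]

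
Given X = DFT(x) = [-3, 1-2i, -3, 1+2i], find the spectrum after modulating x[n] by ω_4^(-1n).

Modulation property: DFT(ω_4^(-1n)·x[n]) = X[(k-1) mod 4], so circularly shift X by 1 positions.

X[k-1] = [1+2i, -3, 1-2i, -3]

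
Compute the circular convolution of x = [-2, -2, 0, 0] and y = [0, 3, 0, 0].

(x ⊛ y)[n] = Σ(m=0 to 3) x[m] · y[(n-m) mod 4]

Computing each output sample:
(x ⊛ y)[0] = 0
(x ⊛ y)[1] = -6
(x ⊛ y)[2] = -6
(x ⊛ y)[3] = 0

x ⊛ y = [0, -6, -6, 0]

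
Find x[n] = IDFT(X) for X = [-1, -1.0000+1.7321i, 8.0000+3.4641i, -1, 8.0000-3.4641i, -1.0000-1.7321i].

x[n] = (1/6) Σ(k=0 to 5) X[k] · e^(2πikn/6)

Computing each x[n]:
x[0] = 2
x[1] = -3
x[2] = -1
x[3] = 3
x[4] = -2
x[5] = 0

x = [2, -3, -1, 3, -2, 0]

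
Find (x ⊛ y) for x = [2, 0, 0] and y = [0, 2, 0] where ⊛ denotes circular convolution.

(x ⊛ y)[n] = Σ(m=0 to 2) x[m] · y[(n-m) mod 3]

Computing each output sample:
(x ⊛ y)[0] = 0
(x ⊛ y)[1] = 4
(x ⊛ y)[2] = 0

x ⊛ y = [0, 4, 0]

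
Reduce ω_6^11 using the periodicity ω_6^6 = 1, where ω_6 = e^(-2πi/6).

Since ω_6^6 = 1, powers reduce modulo 6.
11 mod 6 = 5
So ω_6^11 = ω_6^5 = e^(-2πi·5/6)

ω_6^11 = ω_6^5 = 0.5000+0.8660i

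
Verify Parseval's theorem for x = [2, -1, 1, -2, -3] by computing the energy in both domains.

Time domain:
Σ|x[n]|² = |2|² + |-1|² + |1|² + |-2|² + |-3|² = 19.0000

Frequency domain:
(1/5)Σ|X[k]|² = (1/5)(|-3|² + |1.5729-3.6655i|² + |4.9271+1.6776i|² + |4.9271-1.6776i|² + |1.5729+3.6655i|²) = (1/5)·95.0000 = 19.0000

Both sides agree, confirming Parseval's theorem.

Σ|x[n]|² = (1/N)Σ|X[k]|² = 19.0000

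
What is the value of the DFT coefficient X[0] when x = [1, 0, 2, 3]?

X[0] = Σ(n=0 to 3) x[n] · ω_4^0 = Σ x[n]
= (1) + (0) + (2) + (3)

X[0] = 6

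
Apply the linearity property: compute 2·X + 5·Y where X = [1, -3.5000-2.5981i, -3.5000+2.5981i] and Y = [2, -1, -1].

By linearity: DFT(2x + 5y) = 2·DFT(x) + 5·DFT(y)
= 2·[1, -3.5000-2.5981i, -3.5000+2.5981i] + 5·[2, -1, -1]

Computing element-wise:
Z[0] = 2·(1) + 5·(2) = 12
Z[1] = 2·(-3.5000-2.5981i) + 5·(-1) = -12.0000-5.1962i
Z[2] = 2·(-3.5000+2.5981i) + 5·(-1) = -12.0000+5.1962i

DFT(2x + 5y) = 2·X + 5·Y = [12, -12.0000-5.1962i, -12.0000+5.1962i]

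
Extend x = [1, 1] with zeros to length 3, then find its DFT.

Original 2-point DFT: [2, 0]
Zero-padded 3-point DFT provides frequency interpolation.

DFT_3([x, 0, ...]) = [2, 0.5000-0.8660i, 0.5000+0.8660i]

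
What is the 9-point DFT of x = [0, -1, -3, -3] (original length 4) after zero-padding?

Original 4-point DFT: [-7, 3-2i, 1, 3+2i]
Zero-padded 9-point DFT provides frequency interpolation.

DFT_9([x, 0, ...]) = [-7, 0.2130+6.1953i, 4.1454-0.5872i, -1.0000-1.7321i, 0.1416+1.0117i, 0.1416-1.0117i, -1.0000+1.7321i, 4.1454+0.5872i, 0.2130-6.1953i]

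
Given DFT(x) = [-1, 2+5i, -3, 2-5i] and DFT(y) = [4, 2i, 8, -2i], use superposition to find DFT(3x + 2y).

By linearity: DFT(3x + 2y) = 3·DFT(x) + 2·DFT(y)
= 3·[-1, 2+5i, -3, 2-5i] + 2·[4, 2i, 8, -2i]

Computing element-wise:
Z[0] = 3·(-1) + 2·(4) = 5
Z[1] = 3·(2+5i) + 2·(2i) = 6+19i
Z[2] = 3·(-3) + 2·(8) = 7
Z[3] = 3·(2-5i) + 2·(-2i) = 6-19i

DFT(3x + 2y) = 3·X + 2·Y = [5, 6+19i, 7, 6-19i]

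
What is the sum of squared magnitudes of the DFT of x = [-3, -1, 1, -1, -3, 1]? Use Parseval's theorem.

Parseval: Σ|x[n]|² = (1/N)Σ|X[k]|², so Σ|X[k]|² = N·Σ|x[n]|² = 6·22.0000

Σ|X[k]|² = N·Σ|x[n]|² = 6·22.0000 = 132.0000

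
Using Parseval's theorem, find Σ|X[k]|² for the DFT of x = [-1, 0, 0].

Parseval: Σ|x[n]|² = (1/N)Σ|X[k]|², so Σ|X[k]|² = N·Σ|x[n]|² = 3·1.0000

Σ|X[k]|² = N·Σ|x[n]|² = 3·1.0000 = 3.0000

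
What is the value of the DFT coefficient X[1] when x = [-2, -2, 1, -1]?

X[1] = Σ(n=0 to 3) x[n] · ω_4^(1n) where ω_4 = e^(-2πi/4)
= (-2)·ω_4^0 + (-2)·ω_4^1 + (1)·ω_4^2 + (-1)·ω_4^3

X[1] = -3+1i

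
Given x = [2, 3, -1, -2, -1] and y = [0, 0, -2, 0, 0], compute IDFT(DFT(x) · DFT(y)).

(x ⊛ y)[n] = Σ(m=0 to 4) x[m] · y[(n-m) mod 5]

Computing each output sample:
(x ⊛ y)[0] = 4
(x ⊛ y)[1] = 2
(x ⊛ y)[2] = -4
(x ⊛ y)[3] = -6
(x ⊛ y)[4] = 2

x ⊛ y = [4, 2, -4, -6, 2]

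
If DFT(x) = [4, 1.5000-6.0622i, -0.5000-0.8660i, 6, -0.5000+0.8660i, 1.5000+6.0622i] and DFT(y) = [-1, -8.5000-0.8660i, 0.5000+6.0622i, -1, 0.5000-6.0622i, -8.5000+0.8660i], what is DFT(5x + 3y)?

By linearity: DFT(5x + 3y) = 5·DFT(x) + 3·DFT(y)
= 5·[4, 1.5000-6.0622i, -0.5000-0.8660i, 6, -0.5000+0.8660i, 1.5000+6.0622i] + 3·[-1, -8.5000-0.8660i, 0.5000+6.0622i, -1, 0.5000-6.0622i, -8.5000+0.8660i]

Computing element-wise:
Z[0] = 5·(4) + 3·(-1) = 17
Z[1] = 5·(1.5000-6.0622i) + 3·(-8.5000-0.8660i) = -18.0000-32.9090i
Z[2] = 5·(-0.5000-0.8660i) + 3·(0.5000+6.0622i) = -1.0000+13.8566i
Z[3] = 5·(6) + 3·(-1) = 27
Z[4] = 5·(-0.5000+0.8660i) + 3·(0.5000-6.0622i) = -1.0000-13.8566i
Z[5] = 5·(1.5000+6.0622i) + 3·(-8.5000+0.8660i) = -18.0000+32.9090i

DFT(5x + 3y) = 5·X + 3·Y = [17, -18.0000-32.9090i, -1.0000+13.8566i, 27, -1.0000-13.8566i, -18.0000+32.9090i]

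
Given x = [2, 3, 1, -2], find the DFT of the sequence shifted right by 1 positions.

Time shift by 1: X_shifted[k] = ω_4^(1k) · X[k]
Shifted x = [-2, 2, 3, 1]

DFT(x[n-1]) = [4, -5-1i, -2, -5+1i]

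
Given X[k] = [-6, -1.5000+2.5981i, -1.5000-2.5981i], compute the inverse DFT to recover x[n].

x[n] = (1/3) Σ(k=0 to 2) X[k] · e^(2πikn/3)

Computing each x[n]:
x[0] = -3
x[1] = -3
x[2] = 0

x = [-3, -3, 0]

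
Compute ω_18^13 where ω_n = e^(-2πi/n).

ω_18^13 = e^(-2πi·13/18)
= cos(-2π·13/18) + i·sin(-2π·13/18)
= cos(-26π/18) + i·sin(-26π/18)

ω_18^13 = cos(-26π/18) + i·sin(-26π/18) = -0.1736+0.9848i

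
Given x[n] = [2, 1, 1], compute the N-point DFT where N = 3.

X[k] = Σ(n=0 to 2) x[n] · ω_3^(nk)
where ω_3 = e^(-2πi/3)

Computing each X[k]:
X[0] = 4
X[1] = 1
X[2] = 1

X = [4, 1, 1]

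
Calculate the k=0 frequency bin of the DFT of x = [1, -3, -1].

X[0] = Σ(n=0 to 2) x[n] · ω_3^0 = Σ x[n]
= (1) + (-3) + (-1)

X[0] = -3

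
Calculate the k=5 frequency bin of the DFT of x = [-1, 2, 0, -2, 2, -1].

X[5] = Σ(n=0 to 5) x[n] · ω_6^(5n) where ω_6 = e^(-2πi/6)
= (-1)·ω_6^0 + (2)·ω_6^5 + (0)·ω_6^10 + (-2)·ω_6^15 + (2)·ω_6^20 + (-1)·ω_6^25

X[5] = 0.5000+0.8660i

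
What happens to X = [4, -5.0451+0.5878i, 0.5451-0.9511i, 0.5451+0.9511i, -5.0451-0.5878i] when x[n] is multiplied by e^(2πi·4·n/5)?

Modulation property: DFT(ω_5^(-4n)·x[n]) = X[(k-4) mod 5], so circularly shift X by 4 positions.

X[k-4] = [-5.0451+0.5878i, 0.5451-0.9511i, 0.5451+0.9511i, -5.0451-0.5878i, 4]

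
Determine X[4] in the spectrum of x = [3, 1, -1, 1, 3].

X[4] = Σ(n=0 to 4) x[n] · ω_5^(4n) where ω_5 = e^(-2πi/5)
= (3)·ω_5^0 + (1)·ω_5^4 + (-1)·ω_5^8 + (1)·ω_5^12 + (3)·ω_5^16

X[4] = 4.2361-3.0777i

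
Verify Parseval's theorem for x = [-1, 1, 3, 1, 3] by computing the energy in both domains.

Time domain:
Σ|x[n]|² = |-1|² + |1|² + |3|² + |1|² + |3|² = 21.0000

Frequency domain:
(1/5)Σ|X[k]|² = (1/5)(|7|² + |-3.0000+0.7265i|² + |-3.0000+3.0777i|² + |-3.0000-3.0777i|² + |-3.0000-0.7265i|²) = (1/5)·105.0000 = 21.0000

Both sides agree, confirming Parseval's theorem.

Σ|x[n]|² = (1/N)Σ|X[k]|² = 21.0000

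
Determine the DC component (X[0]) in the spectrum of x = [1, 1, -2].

X[0] = Σ(n=0 to 2) x[n] · ω_3^0 = Σ x[n]
= (1) + (1) + (-2)

X[0] = 0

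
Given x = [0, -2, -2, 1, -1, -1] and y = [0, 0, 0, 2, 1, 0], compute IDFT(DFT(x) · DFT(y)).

(x ⊛ y)[n] = Σ(m=0 to 5) x[m] · y[(n-m) mod 6]

Computing each output sample:
(x ⊛ y)[0] = 0
(x ⊛ y)[1] = -1
(x ⊛ y)[2] = -3
(x ⊛ y)[3] = -1
(x ⊛ y)[4] = -4
(x ⊛ y)[5] = -6

x ⊛ y = [0, -1, -3, -1, -4, -6]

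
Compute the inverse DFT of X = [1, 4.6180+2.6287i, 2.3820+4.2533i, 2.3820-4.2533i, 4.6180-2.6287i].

x[n] = (1/5) Σ(k=0 to 4) X[k] · e^(2πikn/5)

Computing each x[n]:
x[0] = 3
x[1] = -2
x[2] = 0
x[3] = -2
x[4] = 2

x = [3, -2, 0, -2, 2]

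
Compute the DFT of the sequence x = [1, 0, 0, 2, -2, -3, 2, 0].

X[k] = Σ(n=0 to 7) x[n] · ω_8^(nk)
where ω_8 = e^(-2πi/8)

Computing each X[k]:
X[0] = 0
X[1] = 3.7071-1.5355i
X[2] = -3+5i
X[3] = 2.2929-5.5355i
X[4] = 2
X[5] = 2.2929+5.5355i
X[6] = -3-5i
X[7] = 3.7071+1.5355i

X = [0, 3.7071-1.5355i, -3+5i, 2.2929-5.5355i, 2, 2.2929+5.5355i, -3-5i, 3.7071+1.5355i]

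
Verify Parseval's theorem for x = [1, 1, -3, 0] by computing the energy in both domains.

Time domain:
Σ|x[n]|² = |1|² + |1|² + |-3|² + |0|² = 11.0000

Frequency domain:
(1/4)Σ|X[k]|² = (1/4)(|-1|² + |4-1i|² + |-3|² + |4+1i|²) = (1/4)·44.0000 = 11.0000

Both sides agree, confirming Parseval's theorem.

Σ|x[n]|² = (1/N)Σ|X[k]|² = 11.0000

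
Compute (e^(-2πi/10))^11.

Since ω_10^10 = 1, powers reduce modulo 10.
11 mod 10 = 1
So ω_10^11 = ω_10^1 = e^(-2πi·1/10)

ω_10^11 = ω_10^1 = 0.8090-0.5878i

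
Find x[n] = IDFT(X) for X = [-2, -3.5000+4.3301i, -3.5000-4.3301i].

x[n] = (1/3) Σ(k=0 to 2) X[k] · e^(2πikn/3)

Computing each x[n]:
x[0] = -3
x[1] = -2
x[2] = 3

x = [-3, -2, 3]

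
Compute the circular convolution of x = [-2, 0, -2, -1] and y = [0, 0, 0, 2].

(x ⊛ y)[n] = Σ(m=0 to 3) x[m] · y[(n-m) mod 4]

Computing each output sample:
(x ⊛ y)[0] = 0
(x ⊛ y)[1] = -4
(x ⊛ y)[2] = -2
(x ⊛ y)[3] = -4

x ⊛ y = [0, -4, -2, -4]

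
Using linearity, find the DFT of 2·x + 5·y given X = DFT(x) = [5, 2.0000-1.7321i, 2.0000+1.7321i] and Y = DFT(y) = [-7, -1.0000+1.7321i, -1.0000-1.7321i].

By linearity: DFT(2x + 5y) = 2·DFT(x) + 5·DFT(y)
= 2·[5, 2.0000-1.7321i, 2.0000+1.7321i] + 5·[-7, -1.0000+1.7321i, -1.0000-1.7321i]

Computing element-wise:
Z[0] = 2·(5) + 5·(-7) = -25
Z[1] = 2·(2.0000-1.7321i) + 5·(-1.0000+1.7321i) = -1.0000+5.1963i
Z[2] = 2·(2.0000+1.7321i) + 5·(-1.0000-1.7321i) = -1.0000-5.1963i

DFT(2x + 5y) = 2·X + 5·Y = [-25, -1.0000+5.1963i, -1.0000-5.1963i]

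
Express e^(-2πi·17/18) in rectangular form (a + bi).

ω_18^17 = e^(-2πi·17/18)
= cos(-2π·17/18) + i·sin(-2π·17/18)
= cos(-34π/18) + i·sin(-34π/18)

ω_18^17 = cos(-34π/18) + i·sin(-34π/18) = 0.9397+0.3420i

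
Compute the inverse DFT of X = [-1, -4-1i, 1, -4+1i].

x[n] = (1/4) Σ(k=0 to 3) X[k] · e^(2πikn/4)

Computing each x[n]:
x[0] = -2
x[1] = 0
x[2] = 2
x[3] = -1

x = [-2, 0, 2, -1]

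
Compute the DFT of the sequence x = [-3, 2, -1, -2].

X[k] = Σ(n=0 to 3) x[n] · ω_4^(nk)
where ω_4 = e^(-2πi/4)

Computing each X[k]:
X[0] = -4
X[1] = -2-4i
X[2] = -4
X[3] = -2+4i

X = [-4, -2-4i, -4, -2+4i]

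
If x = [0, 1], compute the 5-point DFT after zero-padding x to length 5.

Original 2-point DFT: [1, -1]
Zero-padded 5-point DFT provides frequency interpolation.

DFT_5([x, 0, ...]) = [1, 0.3090-0.9511i, -0.8090-0.5878i, -0.8090+0.5878i, 0.3090+0.9511i]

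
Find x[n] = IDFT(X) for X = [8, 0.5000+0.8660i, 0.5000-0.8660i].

x[n] = (1/3) Σ(k=0 to 2) X[k] · e^(2πikn/3)

Computing each x[n]:
x[0] = 3
x[1] = 2
x[2] = 3

x = [3, 2, 3]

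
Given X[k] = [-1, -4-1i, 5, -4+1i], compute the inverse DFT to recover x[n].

x[n] = (1/4) Σ(k=0 to 3) X[k] · e^(2πikn/4)

Computing each x[n]:
x[0] = -1
x[1] = -1
x[2] = 3
x[3] = -2

x = [-1, -1, 3, -2]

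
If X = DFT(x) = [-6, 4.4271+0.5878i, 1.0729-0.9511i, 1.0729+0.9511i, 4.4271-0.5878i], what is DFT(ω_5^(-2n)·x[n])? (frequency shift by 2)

Modulation property: DFT(ω_5^(-2n)·x[n]) = X[(k-2) mod 5], so circularly shift X by 2 positions.

X[k-2] = [1.0729+0.9511i, 4.4271-0.5878i, -6, 4.4271+0.5878i, 1.0729-0.9511i]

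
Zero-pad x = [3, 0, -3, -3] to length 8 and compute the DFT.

Original 4-point DFT: [-3, 6-3i, 3, 6+3i]
Zero-padded 8-point DFT provides frequency interpolation.

DFT_8([x, 0, ...]) = [-3, 5.1213+5.1213i, 6-3i, 0.8787-0.8787i, 3, 0.8787+0.8787i, 6+3i, 5.1213-5.1213i]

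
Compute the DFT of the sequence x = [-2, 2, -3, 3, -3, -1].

X[k] = Σ(n=0 to 5) x[n] · ω_6^(nk)
where ω_6 = e^(-2πi/6)

Computing each X[k]:
X[0] = -4
X[1] = -1.5000-2.5981i
X[2] = 3.5000-2.5981i
X[3] = -12
X[4] = 3.5000+2.5981i
X[5] = -1.5000+2.5981i

X = [-4, -1.5000-2.5981i, 3.5000-2.5981i, -12, 3.5000+2.5981i, -1.5000+2.5981i]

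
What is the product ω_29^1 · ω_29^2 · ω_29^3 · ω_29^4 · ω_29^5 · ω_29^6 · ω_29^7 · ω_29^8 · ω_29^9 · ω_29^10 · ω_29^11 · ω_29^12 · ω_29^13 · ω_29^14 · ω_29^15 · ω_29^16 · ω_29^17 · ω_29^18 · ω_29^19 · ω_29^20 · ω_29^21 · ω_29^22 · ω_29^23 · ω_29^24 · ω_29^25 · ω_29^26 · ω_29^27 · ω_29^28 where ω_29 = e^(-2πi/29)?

The primitive 29th roots of unity are ω_29^k for k coprime to 29: k ∈ {1, 2, 3, 4, 5, 6, 7, 8, 9, 10, 11, 12, 13, 14, 15, 16, 17, 18, 19, 20, 21, 22, 23, 24, 25, 26, 27, 28}
Their product equals the constant term of the cyclotomic polynomial Φ_29(x) up to sign.
For n ≥ 3, the product of all primitive nth roots of unity is 1. (For n=1 it is 1; for n=2 it is -1.)

1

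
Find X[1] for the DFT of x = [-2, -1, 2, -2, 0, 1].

X[1] = Σ(n=0 to 5) x[n] · ω_6^(1n) where ω_6 = e^(-2πi/6)
= (-2)·ω_6^0 + (-1)·ω_6^1 + (2)·ω_6^2 + (-2)·ω_6^3 + (0)·ω_6^4 + (1)·ω_6^5

X[1] = -1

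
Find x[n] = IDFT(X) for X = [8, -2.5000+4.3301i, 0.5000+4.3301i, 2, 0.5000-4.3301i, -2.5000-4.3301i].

x[n] = (1/6) Σ(k=0 to 5) X[k] · e^(2πikn/6)

Computing each x[n]:
x[0] = 1
x[1] = -2
x[2] = 2
x[3] = 2
x[4] = 2
x[5] = 3

x = [1, -2, 2, 2, 2, 3]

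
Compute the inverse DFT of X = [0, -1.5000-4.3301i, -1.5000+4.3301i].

x[n] = (1/3) Σ(k=0 to 2) X[k] · e^(2πikn/3)

Computing each x[n]:
x[0] = -1
x[1] = 3
x[2] = -2

x = [-1, 3, -2]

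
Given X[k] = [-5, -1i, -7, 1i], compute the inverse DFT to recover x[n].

x[n] = (1/4) Σ(k=0 to 3) X[k] · e^(2πikn/4)

Computing each x[n]:
x[0] = -3
x[1] = 1
x[2] = -3
x[3] = 0

x = [-3, 1, -3, 0]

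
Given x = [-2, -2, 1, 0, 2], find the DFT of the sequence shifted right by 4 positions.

Time shift by 4: X_shifted[k] = ω_5^(4k) · X[k]
Shifted x = [-2, 1, 0, 2, -2]

DFT(x[n-4]) = [-1, -3.9271-1.6776i, -0.5729-3.6655i, -0.5729+3.6655i, -3.9271+1.6776i]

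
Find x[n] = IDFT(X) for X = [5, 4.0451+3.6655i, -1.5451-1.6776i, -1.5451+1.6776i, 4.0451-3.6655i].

x[n] = (1/5) Σ(k=0 to 4) X[k] · e^(2πikn/5)

Computing each x[n]:
x[0] = 2
x[1] = 1
x[2] = -2
x[3] = 1
x[4] = 3

x = [2, 1, -2, 1, 3]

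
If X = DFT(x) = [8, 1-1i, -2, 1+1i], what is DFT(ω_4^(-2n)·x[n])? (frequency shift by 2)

Modulation property: DFT(ω_4^(-2n)·x[n]) = X[(k-2) mod 4], so circularly shift X by 2 positions.

X[k-2] = [-2, 1+1i, 8, 1-1i]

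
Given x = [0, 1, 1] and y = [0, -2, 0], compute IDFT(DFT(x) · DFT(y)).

(x ⊛ y)[n] = Σ(m=0 to 2) x[m] · y[(n-m) mod 3]

Computing each output sample:
(x ⊛ y)[0] = -2
(x ⊛ y)[1] = 0
(x ⊛ y)[2] = -2

x ⊛ y = [-2, 0, -2]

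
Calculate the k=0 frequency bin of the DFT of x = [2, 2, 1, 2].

X[0] = Σ(n=0 to 3) x[n] · ω_4^0 = Σ x[n]
= (2) + (2) + (1) + (2)

X[0] = 7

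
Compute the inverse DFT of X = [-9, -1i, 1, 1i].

x[n] = (1/4) Σ(k=0 to 3) X[k] · e^(2πikn/4)

Computing each x[n]:
x[0] = -2
x[1] = -2
x[2] = -2
x[3] = -3

x = [-2, -2, -2, -3]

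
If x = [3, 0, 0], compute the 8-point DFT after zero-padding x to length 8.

Original 3-point DFT: [3, 3, 3]
Zero-padded 8-point DFT provides frequency interpolation.

DFT_8([x, 0, ...]) = [3, 3, 3, 3, 3, 3, 3, 3]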